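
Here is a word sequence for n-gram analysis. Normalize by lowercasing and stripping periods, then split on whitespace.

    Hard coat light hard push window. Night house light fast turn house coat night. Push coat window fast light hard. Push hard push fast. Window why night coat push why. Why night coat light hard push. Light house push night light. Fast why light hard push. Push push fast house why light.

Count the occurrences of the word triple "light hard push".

Scanning the 50 overlapping trigram windows for "light hard push":
  position 3–5: light hard push
  position 19–21: light hard push
  position 34–36: light hard push
  position 44–46: light hard push

4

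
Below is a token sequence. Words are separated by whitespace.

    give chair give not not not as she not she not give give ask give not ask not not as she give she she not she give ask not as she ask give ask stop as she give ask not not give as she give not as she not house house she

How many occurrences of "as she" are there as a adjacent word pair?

6

Scanning the 51 overlapping bigram windows for "as she":
  position 7–8: as she
  position 20–21: as she
  position 30–31: as she
  position 36–37: as she
  position 43–44: as she
  position 47–48: as she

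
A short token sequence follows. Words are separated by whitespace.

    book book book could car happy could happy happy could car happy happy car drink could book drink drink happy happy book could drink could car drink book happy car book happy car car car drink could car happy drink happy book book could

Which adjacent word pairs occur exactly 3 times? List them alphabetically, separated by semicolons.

Bigram counts meeting the condition (exactly 3 times):
  book book: 3
  book could: 3
  car drink: 3
  car happy: 3
  drink could: 3
  happy car: 3
  happy happy: 3

book book; book could; car drink; car happy; drink could; happy car; happy happy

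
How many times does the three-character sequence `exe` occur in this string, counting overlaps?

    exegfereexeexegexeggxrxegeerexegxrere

Sliding a length-3 window over the 37 characters (35 positions):
  position 1–3: exe
  position 9–11: exe
  position 12–14: exe
  position 16–18: exe
  position 29–31: exe

5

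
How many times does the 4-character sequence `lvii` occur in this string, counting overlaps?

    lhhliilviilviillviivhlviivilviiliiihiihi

Sliding a length-4 window over the 40 characters (37 positions):
  position 7–10: lvii
  position 11–14: lvii
  position 16–19: lvii
  position 22–25: lvii
  position 28–31: lvii

5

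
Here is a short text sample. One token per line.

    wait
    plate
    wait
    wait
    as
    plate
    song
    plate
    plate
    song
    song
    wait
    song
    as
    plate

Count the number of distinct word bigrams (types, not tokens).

15 tokens → 14 bigram windows in total.
Repeated bigrams (each contributes count−1 duplicates):
  as plate: 2
  plate song: 2
2 duplicate windows → 14 − 2 = 12 distinct.

12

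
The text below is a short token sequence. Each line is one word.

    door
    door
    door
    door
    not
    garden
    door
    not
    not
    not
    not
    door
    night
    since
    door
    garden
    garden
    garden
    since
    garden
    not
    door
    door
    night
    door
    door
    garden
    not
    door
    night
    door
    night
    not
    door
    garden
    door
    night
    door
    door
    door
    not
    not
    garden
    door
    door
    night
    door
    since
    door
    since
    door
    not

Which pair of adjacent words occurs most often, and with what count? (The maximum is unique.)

"door door", 8 times

Bigram frequencies (highest first):
  door door: 8
  door night: 6
  door not: 4
  not not: 4
  not door: 4
  night door: 4
  … (11 more, each ≤ 3)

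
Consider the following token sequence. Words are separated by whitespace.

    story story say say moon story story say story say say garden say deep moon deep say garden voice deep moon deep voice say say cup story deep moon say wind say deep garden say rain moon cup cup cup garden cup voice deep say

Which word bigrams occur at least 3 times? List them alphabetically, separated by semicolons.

Bigram counts meeting the condition (at least 3 times):
  deep moon: 3
  say say: 3
  story say: 3

deep moon; say say; story say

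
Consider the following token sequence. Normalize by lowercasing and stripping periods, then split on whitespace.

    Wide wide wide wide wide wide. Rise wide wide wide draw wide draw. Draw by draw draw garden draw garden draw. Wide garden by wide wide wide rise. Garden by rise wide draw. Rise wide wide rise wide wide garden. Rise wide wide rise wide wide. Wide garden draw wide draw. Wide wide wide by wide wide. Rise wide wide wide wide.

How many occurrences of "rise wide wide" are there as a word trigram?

Scanning the 60 overlapping trigram windows for "rise wide wide":
  position 7–9: rise wide wide
  position 34–36: rise wide wide
  position 37–39: rise wide wide
  position 41–43: rise wide wide
  position 44–46: rise wide wide
  position 58–60: rise wide wide

6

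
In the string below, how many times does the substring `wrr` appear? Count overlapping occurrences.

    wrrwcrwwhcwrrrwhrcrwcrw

Sliding a length-3 window over the 23 characters (21 positions):
  position 1–3: wrr
  position 11–13: wrr

2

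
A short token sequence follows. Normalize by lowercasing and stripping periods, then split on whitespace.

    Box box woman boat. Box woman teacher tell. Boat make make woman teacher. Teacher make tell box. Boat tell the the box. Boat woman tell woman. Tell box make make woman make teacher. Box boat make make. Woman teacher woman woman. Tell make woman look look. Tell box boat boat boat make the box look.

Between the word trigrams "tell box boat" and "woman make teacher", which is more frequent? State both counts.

"tell box boat" (2 vs 1)

"tell box boat": 2 occurrences
"woman make teacher": 1 occurrence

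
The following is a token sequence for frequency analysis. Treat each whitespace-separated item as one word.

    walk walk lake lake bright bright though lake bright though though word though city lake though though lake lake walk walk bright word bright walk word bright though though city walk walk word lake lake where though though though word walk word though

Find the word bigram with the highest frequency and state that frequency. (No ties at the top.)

Bigram frequencies (highest first):
  though though: 5
  walk walk: 3
  lake lake: 3
  bright though: 3
  walk word: 3
  lake bright: 2
  … (18 more, each ≤ 2)

"though though", 5 times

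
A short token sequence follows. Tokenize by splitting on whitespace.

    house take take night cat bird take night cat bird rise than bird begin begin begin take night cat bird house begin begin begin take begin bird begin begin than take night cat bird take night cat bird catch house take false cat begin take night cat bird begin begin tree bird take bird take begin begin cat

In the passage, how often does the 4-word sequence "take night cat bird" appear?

6

Scanning the 55 overlapping 4-gram windows for "take night cat bird":
  position 3–6: take night cat bird
  position 7–10: take night cat bird
  position 17–20: take night cat bird
  position 31–34: take night cat bird
  position 35–38: take night cat bird
  position 45–48: take night cat bird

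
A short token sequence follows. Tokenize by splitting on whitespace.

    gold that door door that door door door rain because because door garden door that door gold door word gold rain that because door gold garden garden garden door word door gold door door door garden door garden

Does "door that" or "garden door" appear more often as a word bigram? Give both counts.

"door that": 2 occurrences
"garden door": 3 occurrences

"garden door" (3 vs 2)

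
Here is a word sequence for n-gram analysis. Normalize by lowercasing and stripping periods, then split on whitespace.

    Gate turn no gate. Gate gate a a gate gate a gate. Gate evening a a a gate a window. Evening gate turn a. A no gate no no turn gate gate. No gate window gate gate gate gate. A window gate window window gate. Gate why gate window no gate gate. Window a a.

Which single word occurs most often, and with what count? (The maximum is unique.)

Unigram frequencies (highest first):
  gate: 24
  a: 12
  window: 7
  no: 6
  turn: 3
  evening: 2
  … (1 more, each ≤ 1)

"gate", 24 times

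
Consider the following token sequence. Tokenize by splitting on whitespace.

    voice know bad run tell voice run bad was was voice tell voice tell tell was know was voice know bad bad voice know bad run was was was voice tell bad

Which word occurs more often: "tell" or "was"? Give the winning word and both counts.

"tell": 5 occurrences
"was": 7 occurrences

"was" (7 vs 5)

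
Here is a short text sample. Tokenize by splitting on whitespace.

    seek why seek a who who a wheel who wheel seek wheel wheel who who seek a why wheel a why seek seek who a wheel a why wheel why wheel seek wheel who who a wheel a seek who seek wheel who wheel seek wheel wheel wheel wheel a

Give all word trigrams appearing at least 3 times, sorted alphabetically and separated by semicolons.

Trigram counts meeting the condition (at least 3 times):
  wheel seek wheel: 3
  who a wheel: 3

wheel seek wheel; who a wheel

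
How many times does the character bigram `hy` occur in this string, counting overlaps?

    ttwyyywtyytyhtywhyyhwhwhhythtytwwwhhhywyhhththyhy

Sliding a length-2 window over the 49 characters (48 positions):
  position 17–18: hy
  position 25–26: hy
  position 37–38: hy
  position 46–47: hy
  position 48–49: hy

5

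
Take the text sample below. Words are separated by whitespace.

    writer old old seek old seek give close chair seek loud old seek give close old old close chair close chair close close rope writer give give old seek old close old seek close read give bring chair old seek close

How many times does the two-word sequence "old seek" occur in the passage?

6

Scanning the 40 overlapping bigram windows for "old seek":
  position 3–4: old seek
  position 5–6: old seek
  position 12–13: old seek
  position 28–29: old seek
  position 32–33: old seek
  position 39–40: old seek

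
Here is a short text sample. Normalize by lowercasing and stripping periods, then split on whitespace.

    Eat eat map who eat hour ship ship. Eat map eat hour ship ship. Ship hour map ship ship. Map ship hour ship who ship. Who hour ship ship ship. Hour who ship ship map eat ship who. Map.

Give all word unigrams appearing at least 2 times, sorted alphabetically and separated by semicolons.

eat; hour; map; ship; who

Unigram counts meeting the condition (at least 2 times):
  eat: 6
  hour: 6
  map: 6
  ship: 16
  who: 5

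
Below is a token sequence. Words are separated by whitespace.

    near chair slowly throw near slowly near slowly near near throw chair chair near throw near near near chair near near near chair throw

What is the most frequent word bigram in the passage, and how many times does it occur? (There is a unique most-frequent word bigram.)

Bigram frequencies (highest first):
  near near: 5
  near chair: 3
  throw near: 2
  near slowly: 2
  slowly near: 2
  near throw: 2
  … (6 more, each ≤ 2)

"near near", 5 times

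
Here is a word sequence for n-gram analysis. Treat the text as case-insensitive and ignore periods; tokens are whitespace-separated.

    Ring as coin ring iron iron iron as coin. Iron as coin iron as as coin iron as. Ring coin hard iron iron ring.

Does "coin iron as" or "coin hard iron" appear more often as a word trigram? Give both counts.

"coin iron as": 3 occurrences
"coin hard iron": 1 occurrence

"coin iron as" (3 vs 1)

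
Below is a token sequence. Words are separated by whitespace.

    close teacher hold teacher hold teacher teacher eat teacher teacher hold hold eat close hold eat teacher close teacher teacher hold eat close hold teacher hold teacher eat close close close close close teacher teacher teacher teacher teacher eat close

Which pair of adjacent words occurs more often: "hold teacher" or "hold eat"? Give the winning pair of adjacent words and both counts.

"hold teacher" (4 vs 3)

"hold teacher": 4 occurrences
"hold eat": 3 occurrences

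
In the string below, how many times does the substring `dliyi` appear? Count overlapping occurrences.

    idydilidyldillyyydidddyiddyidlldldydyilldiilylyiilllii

0

Sliding a length-5 window over the 54 characters (50 positions):
  (no match at any position)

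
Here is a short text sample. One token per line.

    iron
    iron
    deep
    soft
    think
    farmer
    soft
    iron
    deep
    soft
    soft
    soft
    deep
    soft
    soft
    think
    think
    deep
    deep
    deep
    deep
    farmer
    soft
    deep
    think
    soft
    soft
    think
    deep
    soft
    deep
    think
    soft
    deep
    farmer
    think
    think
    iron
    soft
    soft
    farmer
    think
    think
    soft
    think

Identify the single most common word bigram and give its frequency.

Bigram frequencies (highest first):
  soft soft: 5
  deep soft: 4
  soft think: 4
  soft deep: 4
  think think: 3
  deep deep: 3
  … (13 more, each ≤ 3)

"soft soft", 5 times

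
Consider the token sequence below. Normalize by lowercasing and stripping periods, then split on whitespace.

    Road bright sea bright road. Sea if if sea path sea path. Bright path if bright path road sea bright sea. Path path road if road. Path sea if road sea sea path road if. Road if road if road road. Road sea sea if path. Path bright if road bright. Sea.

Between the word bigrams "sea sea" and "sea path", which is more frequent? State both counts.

"sea sea": 2 occurrences
"sea path": 4 occurrences

"sea path" (4 vs 2)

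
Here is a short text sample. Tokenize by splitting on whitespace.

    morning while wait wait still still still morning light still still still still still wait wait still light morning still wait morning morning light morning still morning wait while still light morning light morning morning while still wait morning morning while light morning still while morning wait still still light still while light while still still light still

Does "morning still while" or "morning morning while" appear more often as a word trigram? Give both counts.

"morning morning while" (2 vs 1)

"morning still while": 1 occurrence
"morning morning while": 2 occurrences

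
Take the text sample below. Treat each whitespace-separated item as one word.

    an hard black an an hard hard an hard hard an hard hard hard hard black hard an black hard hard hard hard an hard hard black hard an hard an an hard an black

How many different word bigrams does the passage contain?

8

35 tokens → 34 bigram windows in total.
Repeated bigrams (each contributes count−1 duplicates):
  hard hard: 9
  an hard: 7
  hard an: 7
  black hard: 3
  hard black: 3
  an an: 2
  an black: 2
26 duplicate windows → 34 − 26 = 8 distinct.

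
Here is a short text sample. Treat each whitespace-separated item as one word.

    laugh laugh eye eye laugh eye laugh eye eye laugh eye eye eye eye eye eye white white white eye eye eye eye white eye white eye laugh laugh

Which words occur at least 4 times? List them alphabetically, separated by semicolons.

eye; laugh; white

Unigram counts meeting the condition (at least 4 times):
  eye: 17
  laugh: 7
  white: 5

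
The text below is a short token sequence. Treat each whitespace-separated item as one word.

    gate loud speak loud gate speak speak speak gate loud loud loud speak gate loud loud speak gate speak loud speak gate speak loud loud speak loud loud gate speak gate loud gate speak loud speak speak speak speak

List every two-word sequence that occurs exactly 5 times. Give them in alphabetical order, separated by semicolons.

Bigram counts meeting the condition (exactly 5 times):
  gate speak: 5
  loud loud: 5
  speak gate: 5
  speak loud: 5
  speak speak: 5

gate speak; loud loud; speak gate; speak loud; speak speak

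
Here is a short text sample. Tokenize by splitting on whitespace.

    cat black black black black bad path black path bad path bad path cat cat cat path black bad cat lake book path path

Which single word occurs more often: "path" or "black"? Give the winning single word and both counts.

"path": 7 occurrences
"black": 6 occurrences

"path" (7 vs 6)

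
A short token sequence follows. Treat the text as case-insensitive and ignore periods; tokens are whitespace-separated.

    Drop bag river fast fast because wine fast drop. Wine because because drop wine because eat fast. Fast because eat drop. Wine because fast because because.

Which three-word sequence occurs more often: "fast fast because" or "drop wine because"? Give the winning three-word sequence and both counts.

"fast fast because": 2 occurrences
"drop wine because": 3 occurrences

"drop wine because" (3 vs 2)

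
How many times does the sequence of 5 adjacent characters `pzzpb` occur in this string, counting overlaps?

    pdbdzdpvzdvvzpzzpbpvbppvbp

Sliding a length-5 window over the 26 characters (22 positions):
  position 14–18: pzzpb

1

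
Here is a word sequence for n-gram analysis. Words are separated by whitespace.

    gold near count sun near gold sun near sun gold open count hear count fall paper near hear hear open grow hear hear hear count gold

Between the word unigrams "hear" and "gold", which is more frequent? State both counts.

"hear": 6 occurrences
"gold": 4 occurrences

"hear" (6 vs 4)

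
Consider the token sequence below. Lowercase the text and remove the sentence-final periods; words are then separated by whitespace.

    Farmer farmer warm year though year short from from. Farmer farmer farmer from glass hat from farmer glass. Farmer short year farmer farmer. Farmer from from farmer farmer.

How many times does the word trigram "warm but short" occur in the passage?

Scanning the 26 overlapping trigram windows for "warm but short":
  (none found)

0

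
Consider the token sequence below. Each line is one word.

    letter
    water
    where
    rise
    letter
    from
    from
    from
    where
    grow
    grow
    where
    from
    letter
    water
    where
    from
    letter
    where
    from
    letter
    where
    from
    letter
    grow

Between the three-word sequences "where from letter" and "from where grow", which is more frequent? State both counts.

"where from letter" (4 vs 1)

"where from letter": 4 occurrences
"from where grow": 1 occurrence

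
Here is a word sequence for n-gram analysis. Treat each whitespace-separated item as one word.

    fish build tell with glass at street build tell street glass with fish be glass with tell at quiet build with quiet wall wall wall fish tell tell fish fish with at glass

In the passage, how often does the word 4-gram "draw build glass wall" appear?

0

Scanning the 30 overlapping 4-gram windows for "draw build glass wall":
  (none found)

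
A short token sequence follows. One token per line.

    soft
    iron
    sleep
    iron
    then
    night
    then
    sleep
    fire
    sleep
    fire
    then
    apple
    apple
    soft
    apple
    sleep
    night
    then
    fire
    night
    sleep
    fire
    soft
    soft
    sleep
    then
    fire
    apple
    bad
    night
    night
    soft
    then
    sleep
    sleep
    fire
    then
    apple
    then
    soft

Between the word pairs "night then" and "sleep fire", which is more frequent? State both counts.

"sleep fire" (4 vs 2)

"night then": 2 occurrences
"sleep fire": 4 occurrences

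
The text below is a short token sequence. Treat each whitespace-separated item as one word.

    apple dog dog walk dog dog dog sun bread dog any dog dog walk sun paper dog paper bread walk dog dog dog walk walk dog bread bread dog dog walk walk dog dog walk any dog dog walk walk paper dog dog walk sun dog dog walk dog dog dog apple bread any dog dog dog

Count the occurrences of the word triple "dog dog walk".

8

Scanning the 55 overlapping trigram windows for "dog dog walk":
  position 2–4: dog dog walk
  position 12–14: dog dog walk
  position 22–24: dog dog walk
  position 29–31: dog dog walk
  position 33–35: dog dog walk
  position 37–39: dog dog walk
  position 42–44: dog dog walk
  position 46–48: dog dog walk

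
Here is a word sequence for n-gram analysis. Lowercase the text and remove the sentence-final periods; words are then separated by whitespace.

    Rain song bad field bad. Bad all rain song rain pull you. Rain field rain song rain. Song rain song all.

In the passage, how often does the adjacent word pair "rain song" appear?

Scanning the 20 overlapping bigram windows for "rain song":
  position 1–2: rain song
  position 8–9: rain song
  position 15–16: rain song
  position 17–18: rain song
  position 19–20: rain song

5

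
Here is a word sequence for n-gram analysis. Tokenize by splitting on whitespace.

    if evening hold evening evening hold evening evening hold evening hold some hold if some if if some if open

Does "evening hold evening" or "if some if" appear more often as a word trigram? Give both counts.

"evening hold evening": 3 occurrences
"if some if": 2 occurrences

"evening hold evening" (3 vs 2)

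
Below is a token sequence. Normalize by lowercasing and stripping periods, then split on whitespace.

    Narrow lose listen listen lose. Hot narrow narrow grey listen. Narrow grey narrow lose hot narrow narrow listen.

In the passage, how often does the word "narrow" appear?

Scanning the 18 tokens for "narrow":
  position 1: narrow
  position 7: narrow
  position 8: narrow
  position 11: narrow
  position 13: narrow
  position 16: narrow
  position 17: narrow

7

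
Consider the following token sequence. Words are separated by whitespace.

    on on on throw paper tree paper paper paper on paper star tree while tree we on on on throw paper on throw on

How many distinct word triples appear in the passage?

24 tokens → 22 trigram windows in total.
Repeated trigrams (each contributes count−1 duplicates):
  on on on: 2
  on on throw: 2
  on throw paper: 2
3 duplicate windows → 22 − 3 = 19 distinct.

19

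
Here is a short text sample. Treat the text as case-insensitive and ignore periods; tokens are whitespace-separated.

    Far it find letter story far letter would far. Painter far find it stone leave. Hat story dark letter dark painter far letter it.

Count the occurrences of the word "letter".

Scanning the 24 tokens for "letter":
  position 4: letter
  position 7: letter
  position 19: letter
  position 23: letter

4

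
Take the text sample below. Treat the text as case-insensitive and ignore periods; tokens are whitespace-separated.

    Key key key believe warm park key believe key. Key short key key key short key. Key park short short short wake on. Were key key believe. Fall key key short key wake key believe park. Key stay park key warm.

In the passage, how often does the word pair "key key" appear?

Scanning the 40 overlapping bigram windows for "key key":
  position 1–2: key key
  position 2–3: key key
  position 9–10: key key
  position 12–13: key key
  position 13–14: key key
  position 16–17: key key
  position 25–26: key key
  position 29–30: key key

8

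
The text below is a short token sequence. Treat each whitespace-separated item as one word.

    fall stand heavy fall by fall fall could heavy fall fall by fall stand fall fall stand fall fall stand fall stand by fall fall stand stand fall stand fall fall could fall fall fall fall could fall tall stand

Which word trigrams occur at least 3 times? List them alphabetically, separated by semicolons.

fall fall could; fall fall stand; fall stand fall; stand fall fall

Trigram counts meeting the condition (at least 3 times):
  fall fall could: 3
  fall fall stand: 3
  fall stand fall: 4
  stand fall fall: 3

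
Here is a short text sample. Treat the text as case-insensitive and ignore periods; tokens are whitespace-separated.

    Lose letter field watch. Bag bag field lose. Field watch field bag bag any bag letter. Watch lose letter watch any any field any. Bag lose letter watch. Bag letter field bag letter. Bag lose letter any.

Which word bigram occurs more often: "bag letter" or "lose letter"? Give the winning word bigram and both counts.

"lose letter" (4 vs 3)

"bag letter": 3 occurrences
"lose letter": 4 occurrences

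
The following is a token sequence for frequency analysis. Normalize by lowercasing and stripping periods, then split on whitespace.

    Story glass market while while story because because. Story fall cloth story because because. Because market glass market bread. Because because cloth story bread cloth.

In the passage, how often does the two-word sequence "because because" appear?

4

Scanning the 24 overlapping bigram windows for "because because":
  position 7–8: because because
  position 13–14: because because
  position 14–15: because because
  position 20–21: because because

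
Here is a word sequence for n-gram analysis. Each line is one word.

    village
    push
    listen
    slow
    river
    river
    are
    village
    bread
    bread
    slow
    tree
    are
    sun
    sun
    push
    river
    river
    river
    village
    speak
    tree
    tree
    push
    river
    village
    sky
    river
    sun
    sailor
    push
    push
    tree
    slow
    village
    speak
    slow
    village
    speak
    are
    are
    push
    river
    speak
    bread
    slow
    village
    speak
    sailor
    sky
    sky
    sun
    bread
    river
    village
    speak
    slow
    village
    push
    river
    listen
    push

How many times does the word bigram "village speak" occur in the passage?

Scanning the 61 overlapping bigram windows for "village speak":
  position 20–21: village speak
  position 35–36: village speak
  position 38–39: village speak
  position 47–48: village speak
  position 55–56: village speak

5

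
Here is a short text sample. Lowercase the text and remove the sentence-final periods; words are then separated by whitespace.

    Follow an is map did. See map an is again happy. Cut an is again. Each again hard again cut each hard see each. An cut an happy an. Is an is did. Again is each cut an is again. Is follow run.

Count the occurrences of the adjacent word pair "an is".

Scanning the 42 overlapping bigram windows for "an is":
  position 2–3: an is
  position 8–9: an is
  position 13–14: an is
  position 29–30: an is
  position 31–32: an is
  position 38–39: an is

6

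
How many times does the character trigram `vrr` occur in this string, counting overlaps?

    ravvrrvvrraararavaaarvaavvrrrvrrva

Sliding a length-3 window over the 34 characters (32 positions):
  position 4–6: vrr
  position 8–10: vrr
  position 26–28: vrr
  position 30–32: vrr

4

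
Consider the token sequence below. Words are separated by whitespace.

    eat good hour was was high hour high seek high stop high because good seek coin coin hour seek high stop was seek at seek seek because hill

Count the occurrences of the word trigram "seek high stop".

2

Scanning the 26 overlapping trigram windows for "seek high stop":
  position 9–11: seek high stop
  position 19–21: seek high stop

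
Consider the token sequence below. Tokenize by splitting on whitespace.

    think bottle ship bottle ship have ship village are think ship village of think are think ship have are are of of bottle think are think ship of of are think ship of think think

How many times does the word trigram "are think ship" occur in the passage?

Scanning the 33 overlapping trigram windows for "are think ship":
  position 9–11: are think ship
  position 15–17: are think ship
  position 25–27: are think ship
  position 30–32: are think ship

4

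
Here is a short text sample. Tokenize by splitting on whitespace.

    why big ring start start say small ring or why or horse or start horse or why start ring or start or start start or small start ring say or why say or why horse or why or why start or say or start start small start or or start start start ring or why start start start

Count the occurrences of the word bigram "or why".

7

Scanning the 57 overlapping bigram windows for "or why":
  position 9–10: or why
  position 16–17: or why
  position 30–31: or why
  position 33–34: or why
  position 36–37: or why
  position 38–39: or why
  position 54–55: or why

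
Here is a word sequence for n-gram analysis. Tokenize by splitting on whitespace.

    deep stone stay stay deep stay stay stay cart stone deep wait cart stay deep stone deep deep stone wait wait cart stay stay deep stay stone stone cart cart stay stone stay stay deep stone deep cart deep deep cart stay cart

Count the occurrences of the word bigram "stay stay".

5

Scanning the 42 overlapping bigram windows for "stay stay":
  position 3–4: stay stay
  position 6–7: stay stay
  position 7–8: stay stay
  position 23–24: stay stay
  position 33–34: stay stay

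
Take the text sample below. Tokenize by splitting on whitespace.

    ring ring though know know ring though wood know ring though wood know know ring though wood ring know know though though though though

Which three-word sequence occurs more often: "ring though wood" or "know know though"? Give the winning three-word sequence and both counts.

"ring though wood": 3 occurrences
"know know though": 1 occurrence

"ring though wood" (3 vs 1)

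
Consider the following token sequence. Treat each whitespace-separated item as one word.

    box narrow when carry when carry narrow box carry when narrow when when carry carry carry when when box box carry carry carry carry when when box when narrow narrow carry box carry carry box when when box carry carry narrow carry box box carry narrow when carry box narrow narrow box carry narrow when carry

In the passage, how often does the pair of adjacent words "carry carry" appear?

7

Scanning the 55 overlapping bigram windows for "carry carry":
  position 14–15: carry carry
  position 15–16: carry carry
  position 21–22: carry carry
  position 22–23: carry carry
  position 23–24: carry carry
  position 33–34: carry carry
  position 39–40: carry carry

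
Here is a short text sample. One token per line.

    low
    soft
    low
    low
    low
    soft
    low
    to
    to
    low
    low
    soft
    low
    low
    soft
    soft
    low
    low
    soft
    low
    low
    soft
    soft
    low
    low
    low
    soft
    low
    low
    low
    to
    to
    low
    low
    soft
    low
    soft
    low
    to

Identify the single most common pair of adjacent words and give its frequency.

Bigram frequencies (highest first):
  low low: 11
  low soft: 9
  soft low: 9
  low to: 3
  to to: 2
  to low: 2
  … (1 more, each ≤ 2)

"low low", 11 times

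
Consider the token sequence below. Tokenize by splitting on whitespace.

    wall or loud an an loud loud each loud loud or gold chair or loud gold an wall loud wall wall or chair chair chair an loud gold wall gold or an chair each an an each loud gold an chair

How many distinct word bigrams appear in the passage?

41 tokens → 40 bigram windows in total.
Repeated bigrams (each contributes count−1 duplicates):
  loud gold: 3
  an an: 2
  an chair: 2
  an loud: 2
  chair chair: 2
  each loud: 2
  gold an: 2
  loud loud: 2
  … (2 more repeated)
11 duplicate windows → 40 − 11 = 29 distinct.

29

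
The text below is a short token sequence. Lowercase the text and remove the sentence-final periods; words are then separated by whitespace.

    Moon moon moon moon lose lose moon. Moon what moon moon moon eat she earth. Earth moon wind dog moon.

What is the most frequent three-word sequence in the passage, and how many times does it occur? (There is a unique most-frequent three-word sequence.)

Trigram frequencies (highest first):
  moon moon moon: 3
  moon moon lose: 1
  moon lose lose: 1
  lose lose moon: 1
  lose moon moon: 1
  moon moon what: 1
  … (10 more, each ≤ 1)

"moon moon moon", 3 times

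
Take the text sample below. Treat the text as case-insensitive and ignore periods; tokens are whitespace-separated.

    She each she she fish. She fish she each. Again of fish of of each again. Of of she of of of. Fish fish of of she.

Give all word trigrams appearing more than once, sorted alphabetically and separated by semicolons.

Trigram counts meeting the condition (more than once):
  each again of: 2
  fish of of: 2
  of of she: 2
  she fish she: 2

each again of; fish of of; of of she; she fish she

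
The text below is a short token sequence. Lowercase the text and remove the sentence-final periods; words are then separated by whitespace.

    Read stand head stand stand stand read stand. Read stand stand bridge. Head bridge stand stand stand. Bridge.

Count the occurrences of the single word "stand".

10

Scanning the 18 tokens for "stand":
  position 2: stand
  position 4: stand
  position 5: stand
  position 6: stand
  position 8: stand
  position 10: stand
  position 11: stand
  position 15: stand
  position 16: stand
  position 17: stand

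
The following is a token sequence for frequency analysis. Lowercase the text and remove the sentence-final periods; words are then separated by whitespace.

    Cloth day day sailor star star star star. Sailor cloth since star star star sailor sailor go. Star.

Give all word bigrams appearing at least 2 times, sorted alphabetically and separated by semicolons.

star sailor; star star

Bigram counts meeting the condition (at least 2 times):
  star sailor: 2
  star star: 5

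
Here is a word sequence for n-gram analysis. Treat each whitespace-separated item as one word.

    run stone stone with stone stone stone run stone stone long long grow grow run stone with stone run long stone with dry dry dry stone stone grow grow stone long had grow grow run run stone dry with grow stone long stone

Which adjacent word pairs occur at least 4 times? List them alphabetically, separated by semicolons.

Bigram counts meeting the condition (at least 4 times):
  run stone: 4
  stone stone: 5

run stone; stone stone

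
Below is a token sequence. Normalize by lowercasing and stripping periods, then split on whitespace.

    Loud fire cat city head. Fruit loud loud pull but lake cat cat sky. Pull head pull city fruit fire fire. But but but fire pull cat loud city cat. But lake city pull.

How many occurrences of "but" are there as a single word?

5

Scanning the 34 tokens for "but":
  position 10: but
  position 22: but
  position 23: but
  position 24: but
  position 31: but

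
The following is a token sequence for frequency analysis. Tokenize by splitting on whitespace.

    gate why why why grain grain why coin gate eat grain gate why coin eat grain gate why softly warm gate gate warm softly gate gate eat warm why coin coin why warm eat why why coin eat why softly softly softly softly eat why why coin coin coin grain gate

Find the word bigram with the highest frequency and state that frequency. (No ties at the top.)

Bigram frequencies (highest first):
  why coin: 5
  why why: 4
  gate why: 3
  grain gate: 3
  coin coin: 3
  eat why: 3
  … (22 more, each ≤ 3)

"why coin", 5 times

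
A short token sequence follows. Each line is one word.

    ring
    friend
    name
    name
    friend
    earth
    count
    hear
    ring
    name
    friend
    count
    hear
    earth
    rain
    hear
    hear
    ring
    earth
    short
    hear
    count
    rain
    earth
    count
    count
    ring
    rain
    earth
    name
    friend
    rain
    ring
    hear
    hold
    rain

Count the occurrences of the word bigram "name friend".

3

Scanning the 35 overlapping bigram windows for "name friend":
  position 4–5: name friend
  position 10–11: name friend
  position 30–31: name friend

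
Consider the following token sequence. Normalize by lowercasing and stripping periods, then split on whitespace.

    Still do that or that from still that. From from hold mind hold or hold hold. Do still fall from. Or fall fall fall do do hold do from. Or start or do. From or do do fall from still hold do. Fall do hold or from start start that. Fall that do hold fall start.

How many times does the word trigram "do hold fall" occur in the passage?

1

Scanning the 54 overlapping trigram windows for "do hold fall":
  position 53–55: do hold fall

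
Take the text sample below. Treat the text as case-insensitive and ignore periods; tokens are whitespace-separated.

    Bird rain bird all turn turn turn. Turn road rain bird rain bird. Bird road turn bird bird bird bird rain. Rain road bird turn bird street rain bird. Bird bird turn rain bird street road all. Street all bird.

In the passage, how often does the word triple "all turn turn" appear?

1

Scanning the 38 overlapping trigram windows for "all turn turn":
  position 4–6: all turn turn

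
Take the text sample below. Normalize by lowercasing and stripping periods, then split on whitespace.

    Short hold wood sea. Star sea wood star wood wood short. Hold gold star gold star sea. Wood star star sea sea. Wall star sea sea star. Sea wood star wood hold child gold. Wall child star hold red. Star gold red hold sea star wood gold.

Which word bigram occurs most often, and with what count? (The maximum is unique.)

Bigram frequencies (highest first):
  star sea: 5
  sea star: 3
  sea wood: 3
  wood star: 3
  star wood: 3
  short hold: 2
  … (24 more, each ≤ 2)

"star sea", 5 times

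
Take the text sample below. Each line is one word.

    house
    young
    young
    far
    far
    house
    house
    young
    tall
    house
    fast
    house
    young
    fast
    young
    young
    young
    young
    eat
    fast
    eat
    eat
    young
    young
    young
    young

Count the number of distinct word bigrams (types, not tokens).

26 tokens → 25 bigram windows in total.
Repeated bigrams (each contributes count−1 duplicates):
  young young: 7
  house young: 3
8 duplicate windows → 25 − 8 = 17 distinct.

17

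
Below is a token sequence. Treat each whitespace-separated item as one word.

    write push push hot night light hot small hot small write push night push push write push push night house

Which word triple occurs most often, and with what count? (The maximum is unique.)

Trigram frequencies (highest first):
  write push push: 2
  push push hot: 1
  push hot night: 1
  hot night light: 1
  night light hot: 1
  light hot small: 1
  … (11 more, each ≤ 1)

"write push push", 2 times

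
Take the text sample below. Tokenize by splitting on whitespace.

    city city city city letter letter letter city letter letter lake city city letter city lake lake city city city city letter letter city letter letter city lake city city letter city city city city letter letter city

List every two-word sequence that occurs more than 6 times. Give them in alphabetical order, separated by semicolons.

Bigram counts meeting the condition (more than 6 times):
  city city: 11
  city letter: 7

city city; city letter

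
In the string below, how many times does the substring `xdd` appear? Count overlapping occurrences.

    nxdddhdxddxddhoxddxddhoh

5

Sliding a length-3 window over the 24 characters (22 positions):
  position 2–4: xdd
  position 8–10: xdd
  position 11–13: xdd
  position 16–18: xdd
  position 19–21: xdd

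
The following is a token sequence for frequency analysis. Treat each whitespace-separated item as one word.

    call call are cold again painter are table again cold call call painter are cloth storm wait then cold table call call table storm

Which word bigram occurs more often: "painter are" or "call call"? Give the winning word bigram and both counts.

"painter are": 2 occurrences
"call call": 3 occurrences

"call call" (3 vs 2)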